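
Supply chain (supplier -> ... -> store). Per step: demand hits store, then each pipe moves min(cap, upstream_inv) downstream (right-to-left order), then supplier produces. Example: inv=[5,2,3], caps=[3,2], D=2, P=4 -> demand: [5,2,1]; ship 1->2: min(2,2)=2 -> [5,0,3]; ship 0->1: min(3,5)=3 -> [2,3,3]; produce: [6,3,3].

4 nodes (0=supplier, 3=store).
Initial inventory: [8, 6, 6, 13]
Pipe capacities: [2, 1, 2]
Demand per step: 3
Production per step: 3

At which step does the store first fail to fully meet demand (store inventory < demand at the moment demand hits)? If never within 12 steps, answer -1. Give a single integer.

Step 1: demand=3,sold=3 ship[2->3]=2 ship[1->2]=1 ship[0->1]=2 prod=3 -> [9 7 5 12]
Step 2: demand=3,sold=3 ship[2->3]=2 ship[1->2]=1 ship[0->1]=2 prod=3 -> [10 8 4 11]
Step 3: demand=3,sold=3 ship[2->3]=2 ship[1->2]=1 ship[0->1]=2 prod=3 -> [11 9 3 10]
Step 4: demand=3,sold=3 ship[2->3]=2 ship[1->2]=1 ship[0->1]=2 prod=3 -> [12 10 2 9]
Step 5: demand=3,sold=3 ship[2->3]=2 ship[1->2]=1 ship[0->1]=2 prod=3 -> [13 11 1 8]
Step 6: demand=3,sold=3 ship[2->3]=1 ship[1->2]=1 ship[0->1]=2 prod=3 -> [14 12 1 6]
Step 7: demand=3,sold=3 ship[2->3]=1 ship[1->2]=1 ship[0->1]=2 prod=3 -> [15 13 1 4]
Step 8: demand=3,sold=3 ship[2->3]=1 ship[1->2]=1 ship[0->1]=2 prod=3 -> [16 14 1 2]
Step 9: demand=3,sold=2 ship[2->3]=1 ship[1->2]=1 ship[0->1]=2 prod=3 -> [17 15 1 1]
Step 10: demand=3,sold=1 ship[2->3]=1 ship[1->2]=1 ship[0->1]=2 prod=3 -> [18 16 1 1]
Step 11: demand=3,sold=1 ship[2->3]=1 ship[1->2]=1 ship[0->1]=2 prod=3 -> [19 17 1 1]
Step 12: demand=3,sold=1 ship[2->3]=1 ship[1->2]=1 ship[0->1]=2 prod=3 -> [20 18 1 1]
First stockout at step 9

9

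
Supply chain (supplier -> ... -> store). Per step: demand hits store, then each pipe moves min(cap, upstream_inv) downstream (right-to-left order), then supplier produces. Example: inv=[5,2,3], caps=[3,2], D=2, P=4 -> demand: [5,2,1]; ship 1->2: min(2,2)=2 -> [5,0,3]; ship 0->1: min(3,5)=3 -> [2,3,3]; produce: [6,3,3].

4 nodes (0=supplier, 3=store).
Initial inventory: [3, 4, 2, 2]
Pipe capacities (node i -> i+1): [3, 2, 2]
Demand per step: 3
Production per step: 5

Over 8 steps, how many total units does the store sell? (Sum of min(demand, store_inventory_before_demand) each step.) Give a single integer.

Answer: 16

Derivation:
Step 1: sold=2 (running total=2) -> [5 5 2 2]
Step 2: sold=2 (running total=4) -> [7 6 2 2]
Step 3: sold=2 (running total=6) -> [9 7 2 2]
Step 4: sold=2 (running total=8) -> [11 8 2 2]
Step 5: sold=2 (running total=10) -> [13 9 2 2]
Step 6: sold=2 (running total=12) -> [15 10 2 2]
Step 7: sold=2 (running total=14) -> [17 11 2 2]
Step 8: sold=2 (running total=16) -> [19 12 2 2]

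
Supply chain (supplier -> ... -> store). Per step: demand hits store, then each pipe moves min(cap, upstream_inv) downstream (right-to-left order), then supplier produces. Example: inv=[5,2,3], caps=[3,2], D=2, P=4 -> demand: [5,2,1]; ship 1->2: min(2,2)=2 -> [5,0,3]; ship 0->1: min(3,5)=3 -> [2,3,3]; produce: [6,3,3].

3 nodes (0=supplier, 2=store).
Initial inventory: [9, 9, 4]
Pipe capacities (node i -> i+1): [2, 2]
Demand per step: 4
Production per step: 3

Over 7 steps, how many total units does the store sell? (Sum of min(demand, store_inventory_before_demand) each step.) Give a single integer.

Answer: 16

Derivation:
Step 1: sold=4 (running total=4) -> [10 9 2]
Step 2: sold=2 (running total=6) -> [11 9 2]
Step 3: sold=2 (running total=8) -> [12 9 2]
Step 4: sold=2 (running total=10) -> [13 9 2]
Step 5: sold=2 (running total=12) -> [14 9 2]
Step 6: sold=2 (running total=14) -> [15 9 2]
Step 7: sold=2 (running total=16) -> [16 9 2]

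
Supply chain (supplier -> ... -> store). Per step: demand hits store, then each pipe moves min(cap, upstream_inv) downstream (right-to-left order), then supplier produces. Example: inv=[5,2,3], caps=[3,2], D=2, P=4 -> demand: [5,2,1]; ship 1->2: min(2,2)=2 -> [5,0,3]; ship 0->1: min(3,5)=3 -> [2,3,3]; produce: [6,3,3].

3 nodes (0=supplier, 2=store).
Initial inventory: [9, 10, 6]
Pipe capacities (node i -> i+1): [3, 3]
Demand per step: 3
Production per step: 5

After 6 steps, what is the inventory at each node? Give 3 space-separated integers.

Step 1: demand=3,sold=3 ship[1->2]=3 ship[0->1]=3 prod=5 -> inv=[11 10 6]
Step 2: demand=3,sold=3 ship[1->2]=3 ship[0->1]=3 prod=5 -> inv=[13 10 6]
Step 3: demand=3,sold=3 ship[1->2]=3 ship[0->1]=3 prod=5 -> inv=[15 10 6]
Step 4: demand=3,sold=3 ship[1->2]=3 ship[0->1]=3 prod=5 -> inv=[17 10 6]
Step 5: demand=3,sold=3 ship[1->2]=3 ship[0->1]=3 prod=5 -> inv=[19 10 6]
Step 6: demand=3,sold=3 ship[1->2]=3 ship[0->1]=3 prod=5 -> inv=[21 10 6]

21 10 6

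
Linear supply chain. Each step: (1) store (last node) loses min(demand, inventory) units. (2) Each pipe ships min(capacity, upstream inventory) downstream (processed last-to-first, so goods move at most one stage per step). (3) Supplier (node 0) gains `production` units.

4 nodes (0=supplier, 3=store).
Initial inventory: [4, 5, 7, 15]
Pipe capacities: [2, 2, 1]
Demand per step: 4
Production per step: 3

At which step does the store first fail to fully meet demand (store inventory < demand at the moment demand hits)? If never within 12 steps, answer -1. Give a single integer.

Step 1: demand=4,sold=4 ship[2->3]=1 ship[1->2]=2 ship[0->1]=2 prod=3 -> [5 5 8 12]
Step 2: demand=4,sold=4 ship[2->3]=1 ship[1->2]=2 ship[0->1]=2 prod=3 -> [6 5 9 9]
Step 3: demand=4,sold=4 ship[2->3]=1 ship[1->2]=2 ship[0->1]=2 prod=3 -> [7 5 10 6]
Step 4: demand=4,sold=4 ship[2->3]=1 ship[1->2]=2 ship[0->1]=2 prod=3 -> [8 5 11 3]
Step 5: demand=4,sold=3 ship[2->3]=1 ship[1->2]=2 ship[0->1]=2 prod=3 -> [9 5 12 1]
Step 6: demand=4,sold=1 ship[2->3]=1 ship[1->2]=2 ship[0->1]=2 prod=3 -> [10 5 13 1]
Step 7: demand=4,sold=1 ship[2->3]=1 ship[1->2]=2 ship[0->1]=2 prod=3 -> [11 5 14 1]
Step 8: demand=4,sold=1 ship[2->3]=1 ship[1->2]=2 ship[0->1]=2 prod=3 -> [12 5 15 1]
Step 9: demand=4,sold=1 ship[2->3]=1 ship[1->2]=2 ship[0->1]=2 prod=3 -> [13 5 16 1]
Step 10: demand=4,sold=1 ship[2->3]=1 ship[1->2]=2 ship[0->1]=2 prod=3 -> [14 5 17 1]
Step 11: demand=4,sold=1 ship[2->3]=1 ship[1->2]=2 ship[0->1]=2 prod=3 -> [15 5 18 1]
Step 12: demand=4,sold=1 ship[2->3]=1 ship[1->2]=2 ship[0->1]=2 prod=3 -> [16 5 19 1]
First stockout at step 5

5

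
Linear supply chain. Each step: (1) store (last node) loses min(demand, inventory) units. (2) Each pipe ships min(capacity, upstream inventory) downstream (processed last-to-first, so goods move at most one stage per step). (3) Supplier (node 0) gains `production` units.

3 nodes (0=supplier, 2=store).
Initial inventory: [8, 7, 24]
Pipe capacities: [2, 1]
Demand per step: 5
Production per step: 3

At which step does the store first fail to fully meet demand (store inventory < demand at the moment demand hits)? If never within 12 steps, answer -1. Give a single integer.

Step 1: demand=5,sold=5 ship[1->2]=1 ship[0->1]=2 prod=3 -> [9 8 20]
Step 2: demand=5,sold=5 ship[1->2]=1 ship[0->1]=2 prod=3 -> [10 9 16]
Step 3: demand=5,sold=5 ship[1->2]=1 ship[0->1]=2 prod=3 -> [11 10 12]
Step 4: demand=5,sold=5 ship[1->2]=1 ship[0->1]=2 prod=3 -> [12 11 8]
Step 5: demand=5,sold=5 ship[1->2]=1 ship[0->1]=2 prod=3 -> [13 12 4]
Step 6: demand=5,sold=4 ship[1->2]=1 ship[0->1]=2 prod=3 -> [14 13 1]
Step 7: demand=5,sold=1 ship[1->2]=1 ship[0->1]=2 prod=3 -> [15 14 1]
Step 8: demand=5,sold=1 ship[1->2]=1 ship[0->1]=2 prod=3 -> [16 15 1]
Step 9: demand=5,sold=1 ship[1->2]=1 ship[0->1]=2 prod=3 -> [17 16 1]
Step 10: demand=5,sold=1 ship[1->2]=1 ship[0->1]=2 prod=3 -> [18 17 1]
Step 11: demand=5,sold=1 ship[1->2]=1 ship[0->1]=2 prod=3 -> [19 18 1]
Step 12: demand=5,sold=1 ship[1->2]=1 ship[0->1]=2 prod=3 -> [20 19 1]
First stockout at step 6

6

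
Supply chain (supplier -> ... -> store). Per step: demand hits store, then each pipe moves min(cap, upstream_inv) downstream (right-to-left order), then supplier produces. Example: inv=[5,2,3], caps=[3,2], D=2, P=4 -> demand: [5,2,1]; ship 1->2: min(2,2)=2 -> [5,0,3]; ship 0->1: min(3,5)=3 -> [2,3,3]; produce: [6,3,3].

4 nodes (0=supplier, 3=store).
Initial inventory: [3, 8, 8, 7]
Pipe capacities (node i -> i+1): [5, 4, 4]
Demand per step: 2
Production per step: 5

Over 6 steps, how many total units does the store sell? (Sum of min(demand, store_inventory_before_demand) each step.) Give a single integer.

Step 1: sold=2 (running total=2) -> [5 7 8 9]
Step 2: sold=2 (running total=4) -> [5 8 8 11]
Step 3: sold=2 (running total=6) -> [5 9 8 13]
Step 4: sold=2 (running total=8) -> [5 10 8 15]
Step 5: sold=2 (running total=10) -> [5 11 8 17]
Step 6: sold=2 (running total=12) -> [5 12 8 19]

Answer: 12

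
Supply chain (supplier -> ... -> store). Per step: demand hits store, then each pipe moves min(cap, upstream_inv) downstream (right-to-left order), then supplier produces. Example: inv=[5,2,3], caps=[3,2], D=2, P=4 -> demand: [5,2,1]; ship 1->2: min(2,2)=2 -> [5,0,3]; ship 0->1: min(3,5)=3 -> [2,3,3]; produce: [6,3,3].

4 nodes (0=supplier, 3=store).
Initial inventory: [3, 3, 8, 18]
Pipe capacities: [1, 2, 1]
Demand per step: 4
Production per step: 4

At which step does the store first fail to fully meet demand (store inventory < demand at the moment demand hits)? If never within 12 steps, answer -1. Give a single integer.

Step 1: demand=4,sold=4 ship[2->3]=1 ship[1->2]=2 ship[0->1]=1 prod=4 -> [6 2 9 15]
Step 2: demand=4,sold=4 ship[2->3]=1 ship[1->2]=2 ship[0->1]=1 prod=4 -> [9 1 10 12]
Step 3: demand=4,sold=4 ship[2->3]=1 ship[1->2]=1 ship[0->1]=1 prod=4 -> [12 1 10 9]
Step 4: demand=4,sold=4 ship[2->3]=1 ship[1->2]=1 ship[0->1]=1 prod=4 -> [15 1 10 6]
Step 5: demand=4,sold=4 ship[2->3]=1 ship[1->2]=1 ship[0->1]=1 prod=4 -> [18 1 10 3]
Step 6: demand=4,sold=3 ship[2->3]=1 ship[1->2]=1 ship[0->1]=1 prod=4 -> [21 1 10 1]
Step 7: demand=4,sold=1 ship[2->3]=1 ship[1->2]=1 ship[0->1]=1 prod=4 -> [24 1 10 1]
Step 8: demand=4,sold=1 ship[2->3]=1 ship[1->2]=1 ship[0->1]=1 prod=4 -> [27 1 10 1]
Step 9: demand=4,sold=1 ship[2->3]=1 ship[1->2]=1 ship[0->1]=1 prod=4 -> [30 1 10 1]
Step 10: demand=4,sold=1 ship[2->3]=1 ship[1->2]=1 ship[0->1]=1 prod=4 -> [33 1 10 1]
Step 11: demand=4,sold=1 ship[2->3]=1 ship[1->2]=1 ship[0->1]=1 prod=4 -> [36 1 10 1]
Step 12: demand=4,sold=1 ship[2->3]=1 ship[1->2]=1 ship[0->1]=1 prod=4 -> [39 1 10 1]
First stockout at step 6

6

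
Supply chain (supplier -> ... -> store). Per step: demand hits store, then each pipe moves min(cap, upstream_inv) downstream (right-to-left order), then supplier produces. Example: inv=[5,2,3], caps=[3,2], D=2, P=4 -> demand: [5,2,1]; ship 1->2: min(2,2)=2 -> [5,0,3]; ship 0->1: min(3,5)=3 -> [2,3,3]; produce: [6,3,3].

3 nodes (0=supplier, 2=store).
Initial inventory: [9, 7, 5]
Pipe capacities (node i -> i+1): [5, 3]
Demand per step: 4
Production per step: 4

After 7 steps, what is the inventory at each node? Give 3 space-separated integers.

Step 1: demand=4,sold=4 ship[1->2]=3 ship[0->1]=5 prod=4 -> inv=[8 9 4]
Step 2: demand=4,sold=4 ship[1->2]=3 ship[0->1]=5 prod=4 -> inv=[7 11 3]
Step 3: demand=4,sold=3 ship[1->2]=3 ship[0->1]=5 prod=4 -> inv=[6 13 3]
Step 4: demand=4,sold=3 ship[1->2]=3 ship[0->1]=5 prod=4 -> inv=[5 15 3]
Step 5: demand=4,sold=3 ship[1->2]=3 ship[0->1]=5 prod=4 -> inv=[4 17 3]
Step 6: demand=4,sold=3 ship[1->2]=3 ship[0->1]=4 prod=4 -> inv=[4 18 3]
Step 7: demand=4,sold=3 ship[1->2]=3 ship[0->1]=4 prod=4 -> inv=[4 19 3]

4 19 3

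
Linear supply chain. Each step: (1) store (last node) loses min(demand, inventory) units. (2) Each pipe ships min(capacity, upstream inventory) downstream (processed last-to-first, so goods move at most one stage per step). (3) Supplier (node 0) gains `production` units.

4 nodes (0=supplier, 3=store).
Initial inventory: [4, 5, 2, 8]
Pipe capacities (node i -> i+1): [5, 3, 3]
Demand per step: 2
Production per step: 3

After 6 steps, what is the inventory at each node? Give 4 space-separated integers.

Step 1: demand=2,sold=2 ship[2->3]=2 ship[1->2]=3 ship[0->1]=4 prod=3 -> inv=[3 6 3 8]
Step 2: demand=2,sold=2 ship[2->3]=3 ship[1->2]=3 ship[0->1]=3 prod=3 -> inv=[3 6 3 9]
Step 3: demand=2,sold=2 ship[2->3]=3 ship[1->2]=3 ship[0->1]=3 prod=3 -> inv=[3 6 3 10]
Step 4: demand=2,sold=2 ship[2->3]=3 ship[1->2]=3 ship[0->1]=3 prod=3 -> inv=[3 6 3 11]
Step 5: demand=2,sold=2 ship[2->3]=3 ship[1->2]=3 ship[0->1]=3 prod=3 -> inv=[3 6 3 12]
Step 6: demand=2,sold=2 ship[2->3]=3 ship[1->2]=3 ship[0->1]=3 prod=3 -> inv=[3 6 3 13]

3 6 3 13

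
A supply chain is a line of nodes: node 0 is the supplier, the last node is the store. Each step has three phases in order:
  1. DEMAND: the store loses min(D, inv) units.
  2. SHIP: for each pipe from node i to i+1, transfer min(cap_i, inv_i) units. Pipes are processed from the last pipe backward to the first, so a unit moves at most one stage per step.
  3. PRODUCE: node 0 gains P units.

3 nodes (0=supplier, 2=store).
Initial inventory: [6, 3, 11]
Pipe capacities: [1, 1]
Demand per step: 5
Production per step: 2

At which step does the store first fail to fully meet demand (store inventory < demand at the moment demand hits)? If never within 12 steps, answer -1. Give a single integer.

Step 1: demand=5,sold=5 ship[1->2]=1 ship[0->1]=1 prod=2 -> [7 3 7]
Step 2: demand=5,sold=5 ship[1->2]=1 ship[0->1]=1 prod=2 -> [8 3 3]
Step 3: demand=5,sold=3 ship[1->2]=1 ship[0->1]=1 prod=2 -> [9 3 1]
Step 4: demand=5,sold=1 ship[1->2]=1 ship[0->1]=1 prod=2 -> [10 3 1]
Step 5: demand=5,sold=1 ship[1->2]=1 ship[0->1]=1 prod=2 -> [11 3 1]
Step 6: demand=5,sold=1 ship[1->2]=1 ship[0->1]=1 prod=2 -> [12 3 1]
Step 7: demand=5,sold=1 ship[1->2]=1 ship[0->1]=1 prod=2 -> [13 3 1]
Step 8: demand=5,sold=1 ship[1->2]=1 ship[0->1]=1 prod=2 -> [14 3 1]
Step 9: demand=5,sold=1 ship[1->2]=1 ship[0->1]=1 prod=2 -> [15 3 1]
Step 10: demand=5,sold=1 ship[1->2]=1 ship[0->1]=1 prod=2 -> [16 3 1]
Step 11: demand=5,sold=1 ship[1->2]=1 ship[0->1]=1 prod=2 -> [17 3 1]
Step 12: demand=5,sold=1 ship[1->2]=1 ship[0->1]=1 prod=2 -> [18 3 1]
First stockout at step 3

3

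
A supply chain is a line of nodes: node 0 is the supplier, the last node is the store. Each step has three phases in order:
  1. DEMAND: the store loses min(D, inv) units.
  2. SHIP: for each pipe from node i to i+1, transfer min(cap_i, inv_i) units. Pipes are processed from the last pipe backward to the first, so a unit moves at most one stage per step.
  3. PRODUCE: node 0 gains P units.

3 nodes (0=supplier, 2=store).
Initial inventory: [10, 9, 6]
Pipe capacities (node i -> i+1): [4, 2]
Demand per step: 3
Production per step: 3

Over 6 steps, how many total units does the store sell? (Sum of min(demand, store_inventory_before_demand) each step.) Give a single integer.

Answer: 16

Derivation:
Step 1: sold=3 (running total=3) -> [9 11 5]
Step 2: sold=3 (running total=6) -> [8 13 4]
Step 3: sold=3 (running total=9) -> [7 15 3]
Step 4: sold=3 (running total=12) -> [6 17 2]
Step 5: sold=2 (running total=14) -> [5 19 2]
Step 6: sold=2 (running total=16) -> [4 21 2]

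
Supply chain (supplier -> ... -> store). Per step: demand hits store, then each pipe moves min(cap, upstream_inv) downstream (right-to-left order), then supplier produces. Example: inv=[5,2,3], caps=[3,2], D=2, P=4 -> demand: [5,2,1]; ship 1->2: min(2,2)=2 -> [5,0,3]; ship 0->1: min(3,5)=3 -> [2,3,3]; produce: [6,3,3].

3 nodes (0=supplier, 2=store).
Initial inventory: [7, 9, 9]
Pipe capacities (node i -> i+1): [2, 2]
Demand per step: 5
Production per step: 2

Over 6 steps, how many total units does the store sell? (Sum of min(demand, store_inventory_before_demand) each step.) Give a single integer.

Answer: 19

Derivation:
Step 1: sold=5 (running total=5) -> [7 9 6]
Step 2: sold=5 (running total=10) -> [7 9 3]
Step 3: sold=3 (running total=13) -> [7 9 2]
Step 4: sold=2 (running total=15) -> [7 9 2]
Step 5: sold=2 (running total=17) -> [7 9 2]
Step 6: sold=2 (running total=19) -> [7 9 2]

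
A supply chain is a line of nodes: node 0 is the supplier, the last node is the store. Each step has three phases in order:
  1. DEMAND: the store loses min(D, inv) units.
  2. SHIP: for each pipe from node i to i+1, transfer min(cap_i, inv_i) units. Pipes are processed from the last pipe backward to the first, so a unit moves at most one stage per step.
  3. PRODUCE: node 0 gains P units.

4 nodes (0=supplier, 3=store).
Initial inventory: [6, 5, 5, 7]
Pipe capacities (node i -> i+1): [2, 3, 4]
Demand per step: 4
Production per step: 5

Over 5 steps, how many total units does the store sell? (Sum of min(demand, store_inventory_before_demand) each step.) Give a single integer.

Answer: 20

Derivation:
Step 1: sold=4 (running total=4) -> [9 4 4 7]
Step 2: sold=4 (running total=8) -> [12 3 3 7]
Step 3: sold=4 (running total=12) -> [15 2 3 6]
Step 4: sold=4 (running total=16) -> [18 2 2 5]
Step 5: sold=4 (running total=20) -> [21 2 2 3]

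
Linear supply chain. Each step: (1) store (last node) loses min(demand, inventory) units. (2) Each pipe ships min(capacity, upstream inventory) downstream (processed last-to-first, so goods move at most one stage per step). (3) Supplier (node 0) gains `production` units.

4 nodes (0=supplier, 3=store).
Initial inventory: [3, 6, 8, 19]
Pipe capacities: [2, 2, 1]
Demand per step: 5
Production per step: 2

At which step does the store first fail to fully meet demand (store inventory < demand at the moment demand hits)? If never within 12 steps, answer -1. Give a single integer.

Step 1: demand=5,sold=5 ship[2->3]=1 ship[1->2]=2 ship[0->1]=2 prod=2 -> [3 6 9 15]
Step 2: demand=5,sold=5 ship[2->3]=1 ship[1->2]=2 ship[0->1]=2 prod=2 -> [3 6 10 11]
Step 3: demand=5,sold=5 ship[2->3]=1 ship[1->2]=2 ship[0->1]=2 prod=2 -> [3 6 11 7]
Step 4: demand=5,sold=5 ship[2->3]=1 ship[1->2]=2 ship[0->1]=2 prod=2 -> [3 6 12 3]
Step 5: demand=5,sold=3 ship[2->3]=1 ship[1->2]=2 ship[0->1]=2 prod=2 -> [3 6 13 1]
Step 6: demand=5,sold=1 ship[2->3]=1 ship[1->2]=2 ship[0->1]=2 prod=2 -> [3 6 14 1]
Step 7: demand=5,sold=1 ship[2->3]=1 ship[1->2]=2 ship[0->1]=2 prod=2 -> [3 6 15 1]
Step 8: demand=5,sold=1 ship[2->3]=1 ship[1->2]=2 ship[0->1]=2 prod=2 -> [3 6 16 1]
Step 9: demand=5,sold=1 ship[2->3]=1 ship[1->2]=2 ship[0->1]=2 prod=2 -> [3 6 17 1]
Step 10: demand=5,sold=1 ship[2->3]=1 ship[1->2]=2 ship[0->1]=2 prod=2 -> [3 6 18 1]
Step 11: demand=5,sold=1 ship[2->3]=1 ship[1->2]=2 ship[0->1]=2 prod=2 -> [3 6 19 1]
Step 12: demand=5,sold=1 ship[2->3]=1 ship[1->2]=2 ship[0->1]=2 prod=2 -> [3 6 20 1]
First stockout at step 5

5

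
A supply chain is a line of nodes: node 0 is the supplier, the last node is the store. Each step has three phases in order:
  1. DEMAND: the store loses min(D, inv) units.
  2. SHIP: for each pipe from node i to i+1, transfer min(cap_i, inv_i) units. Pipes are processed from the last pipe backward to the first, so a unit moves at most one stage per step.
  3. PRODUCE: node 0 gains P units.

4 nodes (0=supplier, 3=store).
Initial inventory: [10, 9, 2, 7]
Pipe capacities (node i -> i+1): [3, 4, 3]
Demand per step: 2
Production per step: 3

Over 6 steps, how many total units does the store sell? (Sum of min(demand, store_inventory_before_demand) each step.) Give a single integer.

Step 1: sold=2 (running total=2) -> [10 8 4 7]
Step 2: sold=2 (running total=4) -> [10 7 5 8]
Step 3: sold=2 (running total=6) -> [10 6 6 9]
Step 4: sold=2 (running total=8) -> [10 5 7 10]
Step 5: sold=2 (running total=10) -> [10 4 8 11]
Step 6: sold=2 (running total=12) -> [10 3 9 12]

Answer: 12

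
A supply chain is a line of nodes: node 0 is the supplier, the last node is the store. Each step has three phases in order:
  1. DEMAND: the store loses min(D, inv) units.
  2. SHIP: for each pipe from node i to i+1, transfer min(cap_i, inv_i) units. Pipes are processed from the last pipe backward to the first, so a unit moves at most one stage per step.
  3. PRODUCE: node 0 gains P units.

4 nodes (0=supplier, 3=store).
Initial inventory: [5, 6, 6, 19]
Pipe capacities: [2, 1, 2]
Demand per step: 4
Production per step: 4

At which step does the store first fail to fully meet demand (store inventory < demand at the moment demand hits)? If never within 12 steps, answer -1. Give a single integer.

Step 1: demand=4,sold=4 ship[2->3]=2 ship[1->2]=1 ship[0->1]=2 prod=4 -> [7 7 5 17]
Step 2: demand=4,sold=4 ship[2->3]=2 ship[1->2]=1 ship[0->1]=2 prod=4 -> [9 8 4 15]
Step 3: demand=4,sold=4 ship[2->3]=2 ship[1->2]=1 ship[0->1]=2 prod=4 -> [11 9 3 13]
Step 4: demand=4,sold=4 ship[2->3]=2 ship[1->2]=1 ship[0->1]=2 prod=4 -> [13 10 2 11]
Step 5: demand=4,sold=4 ship[2->3]=2 ship[1->2]=1 ship[0->1]=2 prod=4 -> [15 11 1 9]
Step 6: demand=4,sold=4 ship[2->3]=1 ship[1->2]=1 ship[0->1]=2 prod=4 -> [17 12 1 6]
Step 7: demand=4,sold=4 ship[2->3]=1 ship[1->2]=1 ship[0->1]=2 prod=4 -> [19 13 1 3]
Step 8: demand=4,sold=3 ship[2->3]=1 ship[1->2]=1 ship[0->1]=2 prod=4 -> [21 14 1 1]
Step 9: demand=4,sold=1 ship[2->3]=1 ship[1->2]=1 ship[0->1]=2 prod=4 -> [23 15 1 1]
Step 10: demand=4,sold=1 ship[2->3]=1 ship[1->2]=1 ship[0->1]=2 prod=4 -> [25 16 1 1]
Step 11: demand=4,sold=1 ship[2->3]=1 ship[1->2]=1 ship[0->1]=2 prod=4 -> [27 17 1 1]
Step 12: demand=4,sold=1 ship[2->3]=1 ship[1->2]=1 ship[0->1]=2 prod=4 -> [29 18 1 1]
First stockout at step 8

8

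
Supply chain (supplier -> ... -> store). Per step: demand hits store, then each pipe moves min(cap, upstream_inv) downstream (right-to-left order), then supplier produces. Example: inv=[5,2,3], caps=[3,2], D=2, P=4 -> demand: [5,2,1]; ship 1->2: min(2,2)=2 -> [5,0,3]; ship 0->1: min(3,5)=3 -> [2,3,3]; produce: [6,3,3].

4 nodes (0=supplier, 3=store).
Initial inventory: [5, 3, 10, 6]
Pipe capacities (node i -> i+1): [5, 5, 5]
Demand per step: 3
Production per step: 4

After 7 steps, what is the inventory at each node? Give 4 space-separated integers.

Step 1: demand=3,sold=3 ship[2->3]=5 ship[1->2]=3 ship[0->1]=5 prod=4 -> inv=[4 5 8 8]
Step 2: demand=3,sold=3 ship[2->3]=5 ship[1->2]=5 ship[0->1]=4 prod=4 -> inv=[4 4 8 10]
Step 3: demand=3,sold=3 ship[2->3]=5 ship[1->2]=4 ship[0->1]=4 prod=4 -> inv=[4 4 7 12]
Step 4: demand=3,sold=3 ship[2->3]=5 ship[1->2]=4 ship[0->1]=4 prod=4 -> inv=[4 4 6 14]
Step 5: demand=3,sold=3 ship[2->3]=5 ship[1->2]=4 ship[0->1]=4 prod=4 -> inv=[4 4 5 16]
Step 6: demand=3,sold=3 ship[2->3]=5 ship[1->2]=4 ship[0->1]=4 prod=4 -> inv=[4 4 4 18]
Step 7: demand=3,sold=3 ship[2->3]=4 ship[1->2]=4 ship[0->1]=4 prod=4 -> inv=[4 4 4 19]

4 4 4 19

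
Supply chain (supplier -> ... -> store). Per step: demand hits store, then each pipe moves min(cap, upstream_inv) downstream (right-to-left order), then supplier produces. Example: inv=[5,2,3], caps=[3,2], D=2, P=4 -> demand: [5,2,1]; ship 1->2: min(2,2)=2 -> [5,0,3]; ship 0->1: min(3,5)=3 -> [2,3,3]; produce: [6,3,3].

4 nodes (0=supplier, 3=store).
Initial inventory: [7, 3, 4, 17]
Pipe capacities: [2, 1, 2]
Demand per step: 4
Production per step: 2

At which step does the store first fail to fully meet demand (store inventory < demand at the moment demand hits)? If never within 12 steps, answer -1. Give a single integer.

Step 1: demand=4,sold=4 ship[2->3]=2 ship[1->2]=1 ship[0->1]=2 prod=2 -> [7 4 3 15]
Step 2: demand=4,sold=4 ship[2->3]=2 ship[1->2]=1 ship[0->1]=2 prod=2 -> [7 5 2 13]
Step 3: demand=4,sold=4 ship[2->3]=2 ship[1->2]=1 ship[0->1]=2 prod=2 -> [7 6 1 11]
Step 4: demand=4,sold=4 ship[2->3]=1 ship[1->2]=1 ship[0->1]=2 prod=2 -> [7 7 1 8]
Step 5: demand=4,sold=4 ship[2->3]=1 ship[1->2]=1 ship[0->1]=2 prod=2 -> [7 8 1 5]
Step 6: demand=4,sold=4 ship[2->3]=1 ship[1->2]=1 ship[0->1]=2 prod=2 -> [7 9 1 2]
Step 7: demand=4,sold=2 ship[2->3]=1 ship[1->2]=1 ship[0->1]=2 prod=2 -> [7 10 1 1]
Step 8: demand=4,sold=1 ship[2->3]=1 ship[1->2]=1 ship[0->1]=2 prod=2 -> [7 11 1 1]
Step 9: demand=4,sold=1 ship[2->3]=1 ship[1->2]=1 ship[0->1]=2 prod=2 -> [7 12 1 1]
Step 10: demand=4,sold=1 ship[2->3]=1 ship[1->2]=1 ship[0->1]=2 prod=2 -> [7 13 1 1]
Step 11: demand=4,sold=1 ship[2->3]=1 ship[1->2]=1 ship[0->1]=2 prod=2 -> [7 14 1 1]
Step 12: demand=4,sold=1 ship[2->3]=1 ship[1->2]=1 ship[0->1]=2 prod=2 -> [7 15 1 1]
First stockout at step 7

7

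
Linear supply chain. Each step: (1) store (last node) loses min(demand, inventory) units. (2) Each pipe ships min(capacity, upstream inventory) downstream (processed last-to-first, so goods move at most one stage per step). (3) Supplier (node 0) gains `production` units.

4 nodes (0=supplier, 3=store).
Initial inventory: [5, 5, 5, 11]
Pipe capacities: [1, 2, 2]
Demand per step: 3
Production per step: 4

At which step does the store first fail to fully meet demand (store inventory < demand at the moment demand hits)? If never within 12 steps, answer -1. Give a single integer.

Step 1: demand=3,sold=3 ship[2->3]=2 ship[1->2]=2 ship[0->1]=1 prod=4 -> [8 4 5 10]
Step 2: demand=3,sold=3 ship[2->3]=2 ship[1->2]=2 ship[0->1]=1 prod=4 -> [11 3 5 9]
Step 3: demand=3,sold=3 ship[2->3]=2 ship[1->2]=2 ship[0->1]=1 prod=4 -> [14 2 5 8]
Step 4: demand=3,sold=3 ship[2->3]=2 ship[1->2]=2 ship[0->1]=1 prod=4 -> [17 1 5 7]
Step 5: demand=3,sold=3 ship[2->3]=2 ship[1->2]=1 ship[0->1]=1 prod=4 -> [20 1 4 6]
Step 6: demand=3,sold=3 ship[2->3]=2 ship[1->2]=1 ship[0->1]=1 prod=4 -> [23 1 3 5]
Step 7: demand=3,sold=3 ship[2->3]=2 ship[1->2]=1 ship[0->1]=1 prod=4 -> [26 1 2 4]
Step 8: demand=3,sold=3 ship[2->3]=2 ship[1->2]=1 ship[0->1]=1 prod=4 -> [29 1 1 3]
Step 9: demand=3,sold=3 ship[2->3]=1 ship[1->2]=1 ship[0->1]=1 prod=4 -> [32 1 1 1]
Step 10: demand=3,sold=1 ship[2->3]=1 ship[1->2]=1 ship[0->1]=1 prod=4 -> [35 1 1 1]
Step 11: demand=3,sold=1 ship[2->3]=1 ship[1->2]=1 ship[0->1]=1 prod=4 -> [38 1 1 1]
Step 12: demand=3,sold=1 ship[2->3]=1 ship[1->2]=1 ship[0->1]=1 prod=4 -> [41 1 1 1]
First stockout at step 10

10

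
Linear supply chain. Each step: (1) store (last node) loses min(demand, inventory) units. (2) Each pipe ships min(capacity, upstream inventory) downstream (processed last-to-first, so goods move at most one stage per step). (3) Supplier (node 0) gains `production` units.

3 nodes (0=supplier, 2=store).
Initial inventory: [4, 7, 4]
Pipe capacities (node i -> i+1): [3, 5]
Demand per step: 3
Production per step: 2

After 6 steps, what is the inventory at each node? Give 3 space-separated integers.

Step 1: demand=3,sold=3 ship[1->2]=5 ship[0->1]=3 prod=2 -> inv=[3 5 6]
Step 2: demand=3,sold=3 ship[1->2]=5 ship[0->1]=3 prod=2 -> inv=[2 3 8]
Step 3: demand=3,sold=3 ship[1->2]=3 ship[0->1]=2 prod=2 -> inv=[2 2 8]
Step 4: demand=3,sold=3 ship[1->2]=2 ship[0->1]=2 prod=2 -> inv=[2 2 7]
Step 5: demand=3,sold=3 ship[1->2]=2 ship[0->1]=2 prod=2 -> inv=[2 2 6]
Step 6: demand=3,sold=3 ship[1->2]=2 ship[0->1]=2 prod=2 -> inv=[2 2 5]

2 2 5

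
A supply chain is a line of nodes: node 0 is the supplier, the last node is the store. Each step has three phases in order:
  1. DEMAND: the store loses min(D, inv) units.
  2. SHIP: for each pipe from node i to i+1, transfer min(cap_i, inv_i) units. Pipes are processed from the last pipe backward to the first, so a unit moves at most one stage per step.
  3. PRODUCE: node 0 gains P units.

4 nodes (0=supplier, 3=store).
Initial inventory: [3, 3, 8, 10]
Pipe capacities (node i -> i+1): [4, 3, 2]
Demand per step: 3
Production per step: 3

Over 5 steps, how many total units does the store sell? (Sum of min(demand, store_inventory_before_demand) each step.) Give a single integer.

Answer: 15

Derivation:
Step 1: sold=3 (running total=3) -> [3 3 9 9]
Step 2: sold=3 (running total=6) -> [3 3 10 8]
Step 3: sold=3 (running total=9) -> [3 3 11 7]
Step 4: sold=3 (running total=12) -> [3 3 12 6]
Step 5: sold=3 (running total=15) -> [3 3 13 5]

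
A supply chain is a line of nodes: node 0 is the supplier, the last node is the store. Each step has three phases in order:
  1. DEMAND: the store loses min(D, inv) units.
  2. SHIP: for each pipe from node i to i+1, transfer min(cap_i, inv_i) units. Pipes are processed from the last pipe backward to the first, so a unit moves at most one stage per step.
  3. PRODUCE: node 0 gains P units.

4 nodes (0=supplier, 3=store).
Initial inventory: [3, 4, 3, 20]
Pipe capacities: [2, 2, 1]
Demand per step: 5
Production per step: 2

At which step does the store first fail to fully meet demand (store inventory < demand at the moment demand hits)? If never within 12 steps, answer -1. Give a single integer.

Step 1: demand=5,sold=5 ship[2->3]=1 ship[1->2]=2 ship[0->1]=2 prod=2 -> [3 4 4 16]
Step 2: demand=5,sold=5 ship[2->3]=1 ship[1->2]=2 ship[0->1]=2 prod=2 -> [3 4 5 12]
Step 3: demand=5,sold=5 ship[2->3]=1 ship[1->2]=2 ship[0->1]=2 prod=2 -> [3 4 6 8]
Step 4: demand=5,sold=5 ship[2->3]=1 ship[1->2]=2 ship[0->1]=2 prod=2 -> [3 4 7 4]
Step 5: demand=5,sold=4 ship[2->3]=1 ship[1->2]=2 ship[0->1]=2 prod=2 -> [3 4 8 1]
Step 6: demand=5,sold=1 ship[2->3]=1 ship[1->2]=2 ship[0->1]=2 prod=2 -> [3 4 9 1]
Step 7: demand=5,sold=1 ship[2->3]=1 ship[1->2]=2 ship[0->1]=2 prod=2 -> [3 4 10 1]
Step 8: demand=5,sold=1 ship[2->3]=1 ship[1->2]=2 ship[0->1]=2 prod=2 -> [3 4 11 1]
Step 9: demand=5,sold=1 ship[2->3]=1 ship[1->2]=2 ship[0->1]=2 prod=2 -> [3 4 12 1]
Step 10: demand=5,sold=1 ship[2->3]=1 ship[1->2]=2 ship[0->1]=2 prod=2 -> [3 4 13 1]
Step 11: demand=5,sold=1 ship[2->3]=1 ship[1->2]=2 ship[0->1]=2 prod=2 -> [3 4 14 1]
Step 12: demand=5,sold=1 ship[2->3]=1 ship[1->2]=2 ship[0->1]=2 prod=2 -> [3 4 15 1]
First stockout at step 5

5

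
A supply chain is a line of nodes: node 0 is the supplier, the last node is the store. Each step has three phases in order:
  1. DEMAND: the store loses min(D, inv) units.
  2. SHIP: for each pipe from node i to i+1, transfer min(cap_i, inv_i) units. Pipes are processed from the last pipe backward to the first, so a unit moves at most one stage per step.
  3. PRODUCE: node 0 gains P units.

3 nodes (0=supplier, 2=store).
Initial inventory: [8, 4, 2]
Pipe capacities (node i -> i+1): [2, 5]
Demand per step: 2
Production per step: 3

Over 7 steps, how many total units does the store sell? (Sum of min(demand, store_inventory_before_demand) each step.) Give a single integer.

Step 1: sold=2 (running total=2) -> [9 2 4]
Step 2: sold=2 (running total=4) -> [10 2 4]
Step 3: sold=2 (running total=6) -> [11 2 4]
Step 4: sold=2 (running total=8) -> [12 2 4]
Step 5: sold=2 (running total=10) -> [13 2 4]
Step 6: sold=2 (running total=12) -> [14 2 4]
Step 7: sold=2 (running total=14) -> [15 2 4]

Answer: 14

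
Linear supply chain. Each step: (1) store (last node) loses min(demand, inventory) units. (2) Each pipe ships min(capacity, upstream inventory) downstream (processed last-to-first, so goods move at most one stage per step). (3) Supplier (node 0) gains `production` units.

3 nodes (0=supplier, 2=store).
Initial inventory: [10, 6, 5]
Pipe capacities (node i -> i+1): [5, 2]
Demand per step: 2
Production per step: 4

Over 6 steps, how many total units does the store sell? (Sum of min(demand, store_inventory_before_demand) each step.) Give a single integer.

Step 1: sold=2 (running total=2) -> [9 9 5]
Step 2: sold=2 (running total=4) -> [8 12 5]
Step 3: sold=2 (running total=6) -> [7 15 5]
Step 4: sold=2 (running total=8) -> [6 18 5]
Step 5: sold=2 (running total=10) -> [5 21 5]
Step 6: sold=2 (running total=12) -> [4 24 5]

Answer: 12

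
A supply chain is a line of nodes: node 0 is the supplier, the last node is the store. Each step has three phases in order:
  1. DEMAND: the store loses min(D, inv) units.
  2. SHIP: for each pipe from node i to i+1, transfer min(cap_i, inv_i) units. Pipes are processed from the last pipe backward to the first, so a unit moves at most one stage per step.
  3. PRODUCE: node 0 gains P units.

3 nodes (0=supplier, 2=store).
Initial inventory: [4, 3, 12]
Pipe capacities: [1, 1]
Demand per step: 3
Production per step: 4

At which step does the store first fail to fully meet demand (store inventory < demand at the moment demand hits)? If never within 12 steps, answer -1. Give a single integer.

Step 1: demand=3,sold=3 ship[1->2]=1 ship[0->1]=1 prod=4 -> [7 3 10]
Step 2: demand=3,sold=3 ship[1->2]=1 ship[0->1]=1 prod=4 -> [10 3 8]
Step 3: demand=3,sold=3 ship[1->2]=1 ship[0->1]=1 prod=4 -> [13 3 6]
Step 4: demand=3,sold=3 ship[1->2]=1 ship[0->1]=1 prod=4 -> [16 3 4]
Step 5: demand=3,sold=3 ship[1->2]=1 ship[0->1]=1 prod=4 -> [19 3 2]
Step 6: demand=3,sold=2 ship[1->2]=1 ship[0->1]=1 prod=4 -> [22 3 1]
Step 7: demand=3,sold=1 ship[1->2]=1 ship[0->1]=1 prod=4 -> [25 3 1]
Step 8: demand=3,sold=1 ship[1->2]=1 ship[0->1]=1 prod=4 -> [28 3 1]
Step 9: demand=3,sold=1 ship[1->2]=1 ship[0->1]=1 prod=4 -> [31 3 1]
Step 10: demand=3,sold=1 ship[1->2]=1 ship[0->1]=1 prod=4 -> [34 3 1]
Step 11: demand=3,sold=1 ship[1->2]=1 ship[0->1]=1 prod=4 -> [37 3 1]
Step 12: demand=3,sold=1 ship[1->2]=1 ship[0->1]=1 prod=4 -> [40 3 1]
First stockout at step 6

6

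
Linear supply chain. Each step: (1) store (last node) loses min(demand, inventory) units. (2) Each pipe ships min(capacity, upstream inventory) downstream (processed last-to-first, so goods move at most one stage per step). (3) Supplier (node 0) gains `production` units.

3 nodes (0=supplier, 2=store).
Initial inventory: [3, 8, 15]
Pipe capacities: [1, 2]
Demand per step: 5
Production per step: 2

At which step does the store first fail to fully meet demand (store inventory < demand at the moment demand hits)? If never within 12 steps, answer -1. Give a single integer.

Step 1: demand=5,sold=5 ship[1->2]=2 ship[0->1]=1 prod=2 -> [4 7 12]
Step 2: demand=5,sold=5 ship[1->2]=2 ship[0->1]=1 prod=2 -> [5 6 9]
Step 3: demand=5,sold=5 ship[1->2]=2 ship[0->1]=1 prod=2 -> [6 5 6]
Step 4: demand=5,sold=5 ship[1->2]=2 ship[0->1]=1 prod=2 -> [7 4 3]
Step 5: demand=5,sold=3 ship[1->2]=2 ship[0->1]=1 prod=2 -> [8 3 2]
Step 6: demand=5,sold=2 ship[1->2]=2 ship[0->1]=1 prod=2 -> [9 2 2]
Step 7: demand=5,sold=2 ship[1->2]=2 ship[0->1]=1 prod=2 -> [10 1 2]
Step 8: demand=5,sold=2 ship[1->2]=1 ship[0->1]=1 prod=2 -> [11 1 1]
Step 9: demand=5,sold=1 ship[1->2]=1 ship[0->1]=1 prod=2 -> [12 1 1]
Step 10: demand=5,sold=1 ship[1->2]=1 ship[0->1]=1 prod=2 -> [13 1 1]
Step 11: demand=5,sold=1 ship[1->2]=1 ship[0->1]=1 prod=2 -> [14 1 1]
Step 12: demand=5,sold=1 ship[1->2]=1 ship[0->1]=1 prod=2 -> [15 1 1]
First stockout at step 5

5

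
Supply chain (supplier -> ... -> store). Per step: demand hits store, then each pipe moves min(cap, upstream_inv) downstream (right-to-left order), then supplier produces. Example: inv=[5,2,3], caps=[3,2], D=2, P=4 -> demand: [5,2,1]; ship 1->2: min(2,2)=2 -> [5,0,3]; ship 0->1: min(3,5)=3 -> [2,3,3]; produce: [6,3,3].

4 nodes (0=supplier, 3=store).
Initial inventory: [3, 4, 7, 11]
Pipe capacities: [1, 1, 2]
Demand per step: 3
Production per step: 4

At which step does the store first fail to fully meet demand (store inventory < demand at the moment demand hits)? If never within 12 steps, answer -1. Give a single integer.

Step 1: demand=3,sold=3 ship[2->3]=2 ship[1->2]=1 ship[0->1]=1 prod=4 -> [6 4 6 10]
Step 2: demand=3,sold=3 ship[2->3]=2 ship[1->2]=1 ship[0->1]=1 prod=4 -> [9 4 5 9]
Step 3: demand=3,sold=3 ship[2->3]=2 ship[1->2]=1 ship[0->1]=1 prod=4 -> [12 4 4 8]
Step 4: demand=3,sold=3 ship[2->3]=2 ship[1->2]=1 ship[0->1]=1 prod=4 -> [15 4 3 7]
Step 5: demand=3,sold=3 ship[2->3]=2 ship[1->2]=1 ship[0->1]=1 prod=4 -> [18 4 2 6]
Step 6: demand=3,sold=3 ship[2->3]=2 ship[1->2]=1 ship[0->1]=1 prod=4 -> [21 4 1 5]
Step 7: demand=3,sold=3 ship[2->3]=1 ship[1->2]=1 ship[0->1]=1 prod=4 -> [24 4 1 3]
Step 8: demand=3,sold=3 ship[2->3]=1 ship[1->2]=1 ship[0->1]=1 prod=4 -> [27 4 1 1]
Step 9: demand=3,sold=1 ship[2->3]=1 ship[1->2]=1 ship[0->1]=1 prod=4 -> [30 4 1 1]
Step 10: demand=3,sold=1 ship[2->3]=1 ship[1->2]=1 ship[0->1]=1 prod=4 -> [33 4 1 1]
Step 11: demand=3,sold=1 ship[2->3]=1 ship[1->2]=1 ship[0->1]=1 prod=4 -> [36 4 1 1]
Step 12: demand=3,sold=1 ship[2->3]=1 ship[1->2]=1 ship[0->1]=1 prod=4 -> [39 4 1 1]
First stockout at step 9

9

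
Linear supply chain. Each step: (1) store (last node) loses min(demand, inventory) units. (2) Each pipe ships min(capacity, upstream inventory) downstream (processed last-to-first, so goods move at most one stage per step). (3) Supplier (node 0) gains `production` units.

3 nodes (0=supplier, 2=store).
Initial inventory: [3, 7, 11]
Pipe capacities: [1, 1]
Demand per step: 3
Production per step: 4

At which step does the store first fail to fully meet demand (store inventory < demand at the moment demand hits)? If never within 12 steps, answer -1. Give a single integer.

Step 1: demand=3,sold=3 ship[1->2]=1 ship[0->1]=1 prod=4 -> [6 7 9]
Step 2: demand=3,sold=3 ship[1->2]=1 ship[0->1]=1 prod=4 -> [9 7 7]
Step 3: demand=3,sold=3 ship[1->2]=1 ship[0->1]=1 prod=4 -> [12 7 5]
Step 4: demand=3,sold=3 ship[1->2]=1 ship[0->1]=1 prod=4 -> [15 7 3]
Step 5: demand=3,sold=3 ship[1->2]=1 ship[0->1]=1 prod=4 -> [18 7 1]
Step 6: demand=3,sold=1 ship[1->2]=1 ship[0->1]=1 prod=4 -> [21 7 1]
Step 7: demand=3,sold=1 ship[1->2]=1 ship[0->1]=1 prod=4 -> [24 7 1]
Step 8: demand=3,sold=1 ship[1->2]=1 ship[0->1]=1 prod=4 -> [27 7 1]
Step 9: demand=3,sold=1 ship[1->2]=1 ship[0->1]=1 prod=4 -> [30 7 1]
Step 10: demand=3,sold=1 ship[1->2]=1 ship[0->1]=1 prod=4 -> [33 7 1]
Step 11: demand=3,sold=1 ship[1->2]=1 ship[0->1]=1 prod=4 -> [36 7 1]
Step 12: demand=3,sold=1 ship[1->2]=1 ship[0->1]=1 prod=4 -> [39 7 1]
First stockout at step 6

6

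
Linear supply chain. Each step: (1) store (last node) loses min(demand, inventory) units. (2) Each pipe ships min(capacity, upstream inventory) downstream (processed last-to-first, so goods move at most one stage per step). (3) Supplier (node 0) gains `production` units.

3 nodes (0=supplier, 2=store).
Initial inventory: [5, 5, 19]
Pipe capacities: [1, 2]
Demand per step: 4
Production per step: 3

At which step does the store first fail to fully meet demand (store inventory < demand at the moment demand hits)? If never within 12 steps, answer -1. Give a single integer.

Step 1: demand=4,sold=4 ship[1->2]=2 ship[0->1]=1 prod=3 -> [7 4 17]
Step 2: demand=4,sold=4 ship[1->2]=2 ship[0->1]=1 prod=3 -> [9 3 15]
Step 3: demand=4,sold=4 ship[1->2]=2 ship[0->1]=1 prod=3 -> [11 2 13]
Step 4: demand=4,sold=4 ship[1->2]=2 ship[0->1]=1 prod=3 -> [13 1 11]
Step 5: demand=4,sold=4 ship[1->2]=1 ship[0->1]=1 prod=3 -> [15 1 8]
Step 6: demand=4,sold=4 ship[1->2]=1 ship[0->1]=1 prod=3 -> [17 1 5]
Step 7: demand=4,sold=4 ship[1->2]=1 ship[0->1]=1 prod=3 -> [19 1 2]
Step 8: demand=4,sold=2 ship[1->2]=1 ship[0->1]=1 prod=3 -> [21 1 1]
Step 9: demand=4,sold=1 ship[1->2]=1 ship[0->1]=1 prod=3 -> [23 1 1]
Step 10: demand=4,sold=1 ship[1->2]=1 ship[0->1]=1 prod=3 -> [25 1 1]
Step 11: demand=4,sold=1 ship[1->2]=1 ship[0->1]=1 prod=3 -> [27 1 1]
Step 12: demand=4,sold=1 ship[1->2]=1 ship[0->1]=1 prod=3 -> [29 1 1]
First stockout at step 8

8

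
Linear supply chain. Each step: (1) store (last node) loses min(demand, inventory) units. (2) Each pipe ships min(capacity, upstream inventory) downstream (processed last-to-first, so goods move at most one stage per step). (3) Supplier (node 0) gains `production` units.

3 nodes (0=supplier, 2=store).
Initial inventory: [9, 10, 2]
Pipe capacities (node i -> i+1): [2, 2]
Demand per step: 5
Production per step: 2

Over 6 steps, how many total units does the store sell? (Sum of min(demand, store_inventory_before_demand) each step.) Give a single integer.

Answer: 12

Derivation:
Step 1: sold=2 (running total=2) -> [9 10 2]
Step 2: sold=2 (running total=4) -> [9 10 2]
Step 3: sold=2 (running total=6) -> [9 10 2]
Step 4: sold=2 (running total=8) -> [9 10 2]
Step 5: sold=2 (running total=10) -> [9 10 2]
Step 6: sold=2 (running total=12) -> [9 10 2]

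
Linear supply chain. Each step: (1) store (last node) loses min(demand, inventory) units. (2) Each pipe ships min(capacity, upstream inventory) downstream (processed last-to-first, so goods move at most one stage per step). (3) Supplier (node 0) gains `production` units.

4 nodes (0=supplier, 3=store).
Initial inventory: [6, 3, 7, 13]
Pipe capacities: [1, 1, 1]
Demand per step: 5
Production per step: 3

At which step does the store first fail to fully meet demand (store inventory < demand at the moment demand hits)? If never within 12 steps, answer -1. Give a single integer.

Step 1: demand=5,sold=5 ship[2->3]=1 ship[1->2]=1 ship[0->1]=1 prod=3 -> [8 3 7 9]
Step 2: demand=5,sold=5 ship[2->3]=1 ship[1->2]=1 ship[0->1]=1 prod=3 -> [10 3 7 5]
Step 3: demand=5,sold=5 ship[2->3]=1 ship[1->2]=1 ship[0->1]=1 prod=3 -> [12 3 7 1]
Step 4: demand=5,sold=1 ship[2->3]=1 ship[1->2]=1 ship[0->1]=1 prod=3 -> [14 3 7 1]
Step 5: demand=5,sold=1 ship[2->3]=1 ship[1->2]=1 ship[0->1]=1 prod=3 -> [16 3 7 1]
Step 6: demand=5,sold=1 ship[2->3]=1 ship[1->2]=1 ship[0->1]=1 prod=3 -> [18 3 7 1]
Step 7: demand=5,sold=1 ship[2->3]=1 ship[1->2]=1 ship[0->1]=1 prod=3 -> [20 3 7 1]
Step 8: demand=5,sold=1 ship[2->3]=1 ship[1->2]=1 ship[0->1]=1 prod=3 -> [22 3 7 1]
Step 9: demand=5,sold=1 ship[2->3]=1 ship[1->2]=1 ship[0->1]=1 prod=3 -> [24 3 7 1]
Step 10: demand=5,sold=1 ship[2->3]=1 ship[1->2]=1 ship[0->1]=1 prod=3 -> [26 3 7 1]
Step 11: demand=5,sold=1 ship[2->3]=1 ship[1->2]=1 ship[0->1]=1 prod=3 -> [28 3 7 1]
Step 12: demand=5,sold=1 ship[2->3]=1 ship[1->2]=1 ship[0->1]=1 prod=3 -> [30 3 7 1]
First stockout at step 4

4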